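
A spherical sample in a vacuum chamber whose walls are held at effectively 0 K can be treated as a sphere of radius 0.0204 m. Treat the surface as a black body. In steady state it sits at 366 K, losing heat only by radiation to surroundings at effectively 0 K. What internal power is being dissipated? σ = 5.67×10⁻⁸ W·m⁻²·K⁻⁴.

Steady state: P = εσA T⁴.
A = 4πr² = 0.005230 m²; T⁴ = (366)⁴ = 1.794×10¹⁰ K⁴.
P = 1.0 × 5.67×10⁻⁸ × 0.005230 × 1.794×10¹⁰.

P ≈ 5.32 W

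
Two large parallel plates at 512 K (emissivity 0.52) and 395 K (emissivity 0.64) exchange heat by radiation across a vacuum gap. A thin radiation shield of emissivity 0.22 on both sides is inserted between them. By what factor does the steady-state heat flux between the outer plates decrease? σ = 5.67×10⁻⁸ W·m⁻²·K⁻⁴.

Without shield: q₀ = σΔ(T⁴)/(1/ε₁+1/ε₂−1) with denominator 2.486.
With shield the two gaps are in series; the resistances add: (1/ε₁+1/ε_s−1)+(1/ε_s+1/ε₂−1) = 5.469+5.108 = 10.58.
Heat-flux ratio q₀/q = 10.58/2.486.

factor ≈ 4.26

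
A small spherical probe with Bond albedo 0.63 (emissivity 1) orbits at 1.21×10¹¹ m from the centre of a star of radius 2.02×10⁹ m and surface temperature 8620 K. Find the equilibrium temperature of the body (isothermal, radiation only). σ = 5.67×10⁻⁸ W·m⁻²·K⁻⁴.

The star's surface emits σT_*⁴; at distance d the flux is S = σT_*⁴(R_*/d)².
S = 5.67×10⁻⁸·(8620)⁴·(2.02×10⁹/1.21×10¹¹)² = 87250 W/m².
For an isothermal sphere T⁴ = (1−a)S/(4σ) = 1.423×10¹¹ K⁴.

T ≈ 614 K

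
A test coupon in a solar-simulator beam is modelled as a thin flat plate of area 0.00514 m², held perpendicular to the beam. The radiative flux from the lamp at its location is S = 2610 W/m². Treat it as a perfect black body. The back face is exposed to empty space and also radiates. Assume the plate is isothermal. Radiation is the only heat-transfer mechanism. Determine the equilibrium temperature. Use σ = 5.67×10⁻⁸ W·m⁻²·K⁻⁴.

At equilibrium, absorbed power = emitted power.
Absorbing cross-section = A = 0.005140 m²; emitting surface = 2A = 0.01028 m² (ratio 2).
S·A_cross = εσ·A_surf·T⁴  ⇒  T⁴ = S/(2σ).
T⁴ = 1.00·2610/(2·5.67×10⁻⁸) = 2.302×10¹⁰ K⁴.
T = (2.302×10¹⁰)^(1/4).

T ≈ 389 K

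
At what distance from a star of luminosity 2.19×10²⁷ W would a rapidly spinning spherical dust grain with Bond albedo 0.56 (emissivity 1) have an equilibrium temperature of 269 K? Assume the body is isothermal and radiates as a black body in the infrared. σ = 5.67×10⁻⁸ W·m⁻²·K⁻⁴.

For an isothermal black-emitting sphere, (1−a)S·πr² = σ·4πr²·T⁴ ⇒ S = 4σT⁴/(1−a).
S = 4·5.67×10⁻⁸·(269)⁴/0.440 = 2699 W/m².
Flux falls as S = L/(4πd²), so d = √(L/(4πS)) = √(2.19×10²⁷/(4π·2699)).

d ≈ 2.54×10¹¹ m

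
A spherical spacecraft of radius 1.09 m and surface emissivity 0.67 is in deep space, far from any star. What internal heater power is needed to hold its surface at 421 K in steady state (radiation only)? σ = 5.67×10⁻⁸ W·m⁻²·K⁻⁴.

P = εσ·4πr²·T⁴.
4πr² = 14.93 m²; T⁴ = 3.141×10¹⁰ K⁴.
P = 0.67·5.67×10⁻⁸·14.93·3.141×10¹⁰.

P ≈ 17800 W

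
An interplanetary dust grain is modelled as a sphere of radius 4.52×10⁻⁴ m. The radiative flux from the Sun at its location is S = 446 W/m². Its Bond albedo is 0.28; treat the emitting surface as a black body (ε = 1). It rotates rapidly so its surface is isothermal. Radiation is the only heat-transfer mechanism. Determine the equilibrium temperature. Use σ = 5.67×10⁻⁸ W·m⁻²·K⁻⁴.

At equilibrium, absorbed power = emitted power.
Absorbing cross-section = πr² = 6.418×10⁻⁷ m²; emitting surface = 4πr² = 2.567×10⁻⁶ m² (ratio 4).
(1−a)S·A_cross = εσ·A_surf·T⁴  ⇒  T⁴ = (1−a)S/(4σ).
T⁴ = 0.720·446/(4·5.67×10⁻⁸) = 1.416×10⁹ K⁴.
T = (1.416×10⁹)^(1/4).

T ≈ 194 K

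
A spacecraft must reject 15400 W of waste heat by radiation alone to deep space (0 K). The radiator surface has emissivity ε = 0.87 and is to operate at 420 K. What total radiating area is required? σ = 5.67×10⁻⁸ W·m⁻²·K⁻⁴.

P = εσA T⁴ ⇒ A = P/(εσT⁴).
T⁴ = 3.112×10¹⁰ K⁴.
A = 15400/(0.87 × 5.67×10⁻⁸ × 3.112×10¹⁰).

A ≈ 10.0 m²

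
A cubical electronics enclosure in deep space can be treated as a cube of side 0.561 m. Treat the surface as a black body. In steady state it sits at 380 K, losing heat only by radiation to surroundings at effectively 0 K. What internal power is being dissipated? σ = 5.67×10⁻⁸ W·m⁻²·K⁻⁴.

P ≈ 2230 W

Steady state: P = εσA T⁴.
A = 6L² = 1.888 m²; T⁴ = (380)⁴ = 2.085×10¹⁰ K⁴.
P = 1.0 × 5.67×10⁻⁸ × 1.888 × 2.085×10¹⁰.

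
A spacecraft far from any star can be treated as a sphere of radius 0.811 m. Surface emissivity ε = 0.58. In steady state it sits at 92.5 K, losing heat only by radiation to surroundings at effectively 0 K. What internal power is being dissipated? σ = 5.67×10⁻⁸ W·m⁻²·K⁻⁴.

P ≈ 19.9 W

Steady state: P = εσA T⁴.
A = 4πr² = 8.265 m²; T⁴ = (92.5)⁴ = 7.321×10⁷ K⁴.
P = 0.58 × 5.67×10⁻⁸ × 8.265 × 7.321×10⁷.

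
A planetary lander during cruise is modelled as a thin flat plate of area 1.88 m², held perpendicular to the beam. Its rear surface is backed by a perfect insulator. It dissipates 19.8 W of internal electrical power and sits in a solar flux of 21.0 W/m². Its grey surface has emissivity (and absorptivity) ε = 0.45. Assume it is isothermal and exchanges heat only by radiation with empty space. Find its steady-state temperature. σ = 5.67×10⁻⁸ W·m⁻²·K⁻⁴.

T ≈ 167 K

At steady state, absorbed solar power + internal power = radiated power.
Absorbed: α·S·A_cross = 0.45·21.0·1.880 = 17.77 W (cross-section A).
Total input = 17.77 + 19.8 = 37.57 W.
Radiated: εσ·A_surf·T⁴ with A_surf = A = 1.880 m².
T⁴ = 37.57/(0.45·5.67×10⁻⁸·1.880) = 7.831×10⁸ K⁴.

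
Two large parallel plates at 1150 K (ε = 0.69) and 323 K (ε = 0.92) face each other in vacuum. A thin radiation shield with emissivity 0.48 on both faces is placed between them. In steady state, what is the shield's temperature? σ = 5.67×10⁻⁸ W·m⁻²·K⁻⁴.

In steady state the net flux on the hot side equals that on the cold side.
σ(T₁⁴−T_s⁴)/D₁ = σ(T_s⁴−T₂⁴)/D₂, with D₁ = 1/ε₁+1/ε_s−1 = 2.533, D₂ = 1/ε_s+1/ε₂−1 = 2.170.
Solve for T_s⁴: T_s⁴ = (D₂·T₁⁴ + D₁·T₂⁴)/(D₁+D₂) = 8.130×10¹¹ K⁴.

T_s ≈ 950 K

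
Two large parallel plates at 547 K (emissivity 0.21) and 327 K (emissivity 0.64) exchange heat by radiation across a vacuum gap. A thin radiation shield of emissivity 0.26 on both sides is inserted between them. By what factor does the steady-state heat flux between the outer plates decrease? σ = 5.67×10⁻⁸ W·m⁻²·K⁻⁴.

Without shield: q₀ = σΔ(T⁴)/(1/ε₁+1/ε₂−1) with denominator 5.324.
With shield the two gaps are in series; the resistances add: (1/ε₁+1/ε_s−1)+(1/ε_s+1/ε₂−1) = 7.608+4.409 = 12.02.
Heat-flux ratio q₀/q = 12.02/5.324.

factor ≈ 2.26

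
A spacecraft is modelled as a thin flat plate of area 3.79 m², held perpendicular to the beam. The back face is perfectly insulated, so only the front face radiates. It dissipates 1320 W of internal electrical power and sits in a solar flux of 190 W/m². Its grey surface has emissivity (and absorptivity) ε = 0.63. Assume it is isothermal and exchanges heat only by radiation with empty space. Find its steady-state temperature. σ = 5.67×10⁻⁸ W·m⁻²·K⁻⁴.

T ≈ 338 K

At steady state, absorbed solar power + internal power = radiated power.
Absorbed: α·S·A_cross = 0.63·190·3.790 = 453.7 W (cross-section A).
Total input = 453.7 + 1320 = 1774 W.
Radiated: εσ·A_surf·T⁴ with A_surf = A = 3.790 m².
T⁴ = 1774/(0.63·5.67×10⁻⁸·3.790) = 1.310×10¹⁰ K⁴.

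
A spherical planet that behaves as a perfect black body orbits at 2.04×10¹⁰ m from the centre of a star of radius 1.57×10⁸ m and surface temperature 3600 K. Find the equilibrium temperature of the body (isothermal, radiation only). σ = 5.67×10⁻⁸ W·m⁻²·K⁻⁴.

T ≈ 223 K

The star's surface emits σT_*⁴; at distance d the flux is S = σT_*⁴(R_*/d)².
S = 5.67×10⁻⁸·(3600)⁴·(1.57×10⁸/2.04×10¹⁰)² = 564.1 W/m².
For an isothermal sphere T⁴ = (1−a)S/(4σ) = 2.487×10⁹ K⁴.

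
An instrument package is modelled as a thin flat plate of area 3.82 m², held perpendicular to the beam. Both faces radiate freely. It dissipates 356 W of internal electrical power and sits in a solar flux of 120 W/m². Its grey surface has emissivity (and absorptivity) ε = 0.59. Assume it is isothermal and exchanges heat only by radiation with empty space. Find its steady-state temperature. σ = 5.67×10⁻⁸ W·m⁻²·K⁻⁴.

T ≈ 223 K

At steady state, absorbed solar power + internal power = radiated power.
Absorbed: α·S·A_cross = 0.59·120·3.820 = 270.5 W (cross-section A).
Total input = 270.5 + 356 = 626.5 W.
Radiated: εσ·A_surf·T⁴ with A_surf = 2A = 7.640 m².
T⁴ = 626.5/(0.59·5.67×10⁻⁸·7.640) = 2.451×10⁹ K⁴.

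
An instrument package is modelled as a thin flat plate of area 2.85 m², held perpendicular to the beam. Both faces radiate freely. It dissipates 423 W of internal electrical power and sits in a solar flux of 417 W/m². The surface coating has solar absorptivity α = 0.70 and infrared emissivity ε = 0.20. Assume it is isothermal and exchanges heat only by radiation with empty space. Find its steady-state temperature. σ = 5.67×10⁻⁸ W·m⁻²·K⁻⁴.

At steady state, absorbed solar power + internal power = radiated power.
Absorbed: α·S·A_cross = 0.70·417·2.850 = 831.9 W (cross-section A).
Total input = 831.9 + 423 = 1255 W.
Radiated: εσ·A_surf·T⁴ with A_surf = 2A = 5.700 m².
T⁴ = 1255/(0.20·5.67×10⁻⁸·5.700) = 1.941×10¹⁰ K⁴.

T ≈ 373 K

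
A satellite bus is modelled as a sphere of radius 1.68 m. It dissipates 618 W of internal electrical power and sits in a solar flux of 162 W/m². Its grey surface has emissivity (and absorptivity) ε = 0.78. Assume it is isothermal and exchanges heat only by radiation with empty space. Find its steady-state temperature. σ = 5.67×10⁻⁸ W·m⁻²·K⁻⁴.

At steady state, absorbed solar power + internal power = radiated power.
Absorbed: α·S·A_cross = 0.78·162·8.867 = 1120 W (cross-section πr²).
Total input = 1120 + 618 = 1738 W.
Radiated: εσ·A_surf·T⁴ with A_surf = 4πr² = 35.47 m².
T⁴ = 1738/(0.78·5.67×10⁻⁸·35.47) = 1.108×10⁹ K⁴.

T ≈ 182 K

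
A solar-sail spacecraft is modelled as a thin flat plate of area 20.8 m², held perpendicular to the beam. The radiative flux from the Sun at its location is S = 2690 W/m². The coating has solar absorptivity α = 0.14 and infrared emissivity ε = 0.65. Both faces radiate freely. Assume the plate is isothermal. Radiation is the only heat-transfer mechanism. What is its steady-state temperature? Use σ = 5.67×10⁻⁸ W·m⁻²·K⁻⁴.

At equilibrium, absorbed power = emitted power.
Absorbing cross-section = A = 20.80 m²; emitting surface = 2A = 41.60 m² (ratio 2).
αS·A_cross = εσ·A_surf·T⁴  ⇒  T⁴ = αS/(ε·2σ).
T⁴ = 0.140·2690/(0.65·2·5.67×10⁻⁸) = 5.109×10⁹ K⁴.
T = (5.109×10⁹)^(1/4).

T ≈ 267 K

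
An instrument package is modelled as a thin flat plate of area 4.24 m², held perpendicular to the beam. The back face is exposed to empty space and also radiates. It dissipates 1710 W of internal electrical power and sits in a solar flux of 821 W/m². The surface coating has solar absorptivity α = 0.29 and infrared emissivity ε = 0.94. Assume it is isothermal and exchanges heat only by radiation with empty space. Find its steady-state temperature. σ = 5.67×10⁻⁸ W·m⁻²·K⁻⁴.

At steady state, absorbed solar power + internal power = radiated power.
Absorbed: α·S·A_cross = 0.29·821·4.240 = 1010 W (cross-section A).
Total input = 1010 + 1710 = 2720 W.
Radiated: εσ·A_surf·T⁴ with A_surf = 2A = 8.480 m².
T⁴ = 2720/(0.94·5.67×10⁻⁸·8.480) = 6.017×10⁹ K⁴.

T ≈ 279 K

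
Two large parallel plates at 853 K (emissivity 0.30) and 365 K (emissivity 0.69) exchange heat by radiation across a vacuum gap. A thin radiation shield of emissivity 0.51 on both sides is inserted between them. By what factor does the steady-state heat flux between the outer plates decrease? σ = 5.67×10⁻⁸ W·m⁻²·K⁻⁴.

factor ≈ 1.77

Without shield: q₀ = σΔ(T⁴)/(1/ε₁+1/ε₂−1) with denominator 3.783.
With shield the two gaps are in series; the resistances add: (1/ε₁+1/ε_s−1)+(1/ε_s+1/ε₂−1) = 4.294+2.410 = 6.704.
Heat-flux ratio q₀/q = 6.704/3.783.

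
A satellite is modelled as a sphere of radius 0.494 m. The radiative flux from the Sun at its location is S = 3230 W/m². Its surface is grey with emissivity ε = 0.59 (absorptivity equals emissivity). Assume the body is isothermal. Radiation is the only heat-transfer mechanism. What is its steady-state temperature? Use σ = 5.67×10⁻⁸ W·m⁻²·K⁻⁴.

T ≈ 345 K

At equilibrium, absorbed power = emitted power.
Absorbing cross-section = πr² = 0.7667 m²; emitting surface = 4πr² = 3.067 m² (ratio 4).
εS·A_cross = εσ·A_surf·T⁴  ⇒  T⁴ = S/(4σ)   (ε cancels).
T⁴ = 3230/(4·5.67×10⁻⁸) = 1.424×10¹⁰ K⁴.
T = (1.424×10¹⁰)^(1/4).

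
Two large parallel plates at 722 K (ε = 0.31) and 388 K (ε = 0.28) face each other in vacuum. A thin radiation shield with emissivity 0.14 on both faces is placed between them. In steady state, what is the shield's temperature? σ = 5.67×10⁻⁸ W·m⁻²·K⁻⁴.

T_s ≈ 622 K

In steady state the net flux on the hot side equals that on the cold side.
σ(T₁⁴−T_s⁴)/D₁ = σ(T_s⁴−T₂⁴)/D₂, with D₁ = 1/ε₁+1/ε_s−1 = 9.369, D₂ = 1/ε_s+1/ε₂−1 = 9.714.
Solve for T_s⁴: T_s⁴ = (D₂·T₁⁴ + D₁·T₂⁴)/(D₁+D₂) = 1.495×10¹¹ K⁴.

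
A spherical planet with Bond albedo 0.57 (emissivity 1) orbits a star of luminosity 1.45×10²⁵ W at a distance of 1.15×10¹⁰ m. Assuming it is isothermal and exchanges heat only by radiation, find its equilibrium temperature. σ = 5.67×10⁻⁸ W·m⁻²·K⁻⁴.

First find the stellar flux at distance d: S = L/(4πd²) = 1.45×10²⁵/(4π·(1.15×10¹⁰)²) = 8725 W/m².
For an isothermal sphere, absorbed (1−a)S·πr² = emitted σ·4πr²·T⁴, so T⁴ = (1−a)S/(4σ).
T⁴ = 0.430·8725/(4·5.67×10⁻⁸) = 1.654×10¹⁰ K⁴.

T ≈ 359 K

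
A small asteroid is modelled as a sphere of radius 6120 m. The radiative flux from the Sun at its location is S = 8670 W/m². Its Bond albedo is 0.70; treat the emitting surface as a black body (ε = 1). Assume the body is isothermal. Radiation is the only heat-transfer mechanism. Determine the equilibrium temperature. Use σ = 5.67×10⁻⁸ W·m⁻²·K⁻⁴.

T ≈ 327 K

At equilibrium, absorbed power = emitted power.
Absorbing cross-section = πr² = 1.177×10⁸ m²; emitting surface = 4πr² = 4.707×10⁸ m² (ratio 4).
(1−a)S·A_cross = εσ·A_surf·T⁴  ⇒  T⁴ = (1−a)S/(4σ).
T⁴ = 0.300·8670/(4·5.67×10⁻⁸) = 1.147×10¹⁰ K⁴.
T = (1.147×10¹⁰)^(1/4).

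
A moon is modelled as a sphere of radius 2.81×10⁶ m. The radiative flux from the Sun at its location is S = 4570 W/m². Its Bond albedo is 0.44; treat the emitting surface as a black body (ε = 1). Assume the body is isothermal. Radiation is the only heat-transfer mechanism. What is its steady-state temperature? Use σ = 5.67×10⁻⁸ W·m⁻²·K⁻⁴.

At equilibrium, absorbed power = emitted power.
Absorbing cross-section = πr² = 2.481×10¹³ m²; emitting surface = 4πr² = 9.923×10¹³ m² (ratio 4).
(1−a)S·A_cross = εσ·A_surf·T⁴  ⇒  T⁴ = (1−a)S/(4σ).
T⁴ = 0.560·4570/(4·5.67×10⁻⁸) = 1.128×10¹⁰ K⁴.
T = (1.128×10¹⁰)^(1/4).

T ≈ 326 K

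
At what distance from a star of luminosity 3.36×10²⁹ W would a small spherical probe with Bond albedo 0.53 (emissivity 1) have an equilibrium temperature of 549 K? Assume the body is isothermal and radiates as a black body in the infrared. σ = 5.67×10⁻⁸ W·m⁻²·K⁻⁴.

d ≈ 7.81×10¹¹ m

For an isothermal black-emitting sphere, (1−a)S·πr² = σ·4πr²·T⁴ ⇒ S = 4σT⁴/(1−a).
S = 4·5.67×10⁻⁸·(549)⁴/0.470 = 43840 W/m².
Flux falls as S = L/(4πd²), so d = √(L/(4πS)) = √(3.36×10²⁹/(4π·43840)).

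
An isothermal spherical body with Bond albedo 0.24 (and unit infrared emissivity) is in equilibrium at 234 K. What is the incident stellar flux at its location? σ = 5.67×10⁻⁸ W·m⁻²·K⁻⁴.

S ≈ 895 W/m²

(1−a)S·πr² = σ·4πr²·T⁴ ⇒ S = 4σT⁴/(1−a).
S = 4·5.67×10⁻⁸·2.998×10⁹/0.760.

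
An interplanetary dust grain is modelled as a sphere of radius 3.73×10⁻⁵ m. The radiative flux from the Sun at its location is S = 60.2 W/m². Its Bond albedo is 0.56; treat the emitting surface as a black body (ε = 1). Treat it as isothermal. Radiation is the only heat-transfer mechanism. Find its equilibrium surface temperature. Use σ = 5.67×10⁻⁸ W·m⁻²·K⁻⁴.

T ≈ 104 K

At equilibrium, absorbed power = emitted power.
Absorbing cross-section = πr² = 4.371×10⁻⁹ m²; emitting surface = 4πr² = 1.748×10⁻⁸ m² (ratio 4).
(1−a)S·A_cross = εσ·A_surf·T⁴  ⇒  T⁴ = (1−a)S/(4σ).
T⁴ = 0.440·60.2/(4·5.67×10⁻⁸) = 1.168×10⁸ K⁴.
T = (1.168×10⁸)^(1/4).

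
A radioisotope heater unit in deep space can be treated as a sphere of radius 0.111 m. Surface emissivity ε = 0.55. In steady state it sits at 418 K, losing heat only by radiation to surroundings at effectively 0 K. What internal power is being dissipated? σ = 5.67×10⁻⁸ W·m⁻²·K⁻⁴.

Steady state: P = εσA T⁴.
A = 4πr² = 0.1548 m²; T⁴ = (418)⁴ = 3.053×10¹⁰ K⁴.
P = 0.55 × 5.67×10⁻⁸ × 0.1548 × 3.053×10¹⁰.

P ≈ 147 W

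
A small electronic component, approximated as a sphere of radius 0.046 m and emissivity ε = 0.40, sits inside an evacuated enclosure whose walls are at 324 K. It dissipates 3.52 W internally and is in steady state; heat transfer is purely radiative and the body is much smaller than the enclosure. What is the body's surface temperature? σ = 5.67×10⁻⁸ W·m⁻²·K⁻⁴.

T ≈ 360 K

For a small grey body in a large enclosure, net radiated power = εσA(T⁴ − T_w⁴).
Steady state: P = εσA(T⁴ − T_w⁴) with A = 4πr² = 0.02659 m².
T⁴ = P/(εσA) + T_w⁴ = 3.52/(0.40·5.67×10⁻⁸·0.02659) + (324)⁴
    = 5.837×10⁹ + 1.102×10¹⁰ = 1.686×10¹⁰ K⁴.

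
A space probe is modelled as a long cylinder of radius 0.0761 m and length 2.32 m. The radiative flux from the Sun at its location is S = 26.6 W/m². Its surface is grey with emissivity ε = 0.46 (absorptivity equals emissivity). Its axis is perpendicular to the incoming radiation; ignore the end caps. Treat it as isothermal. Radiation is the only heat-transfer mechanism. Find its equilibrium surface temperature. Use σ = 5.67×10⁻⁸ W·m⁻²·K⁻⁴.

T ≈ 111 K

At equilibrium, absorbed power = emitted power.
Absorbing cross-section = 2rL = 0.3531 m²; emitting surface = 2πrL = 1.109 m² (ratio π).
εS·A_cross = εσ·A_surf·T⁴  ⇒  T⁴ = S/(πσ)   (ε cancels).
T⁴ = 26.6/(π·5.67×10⁻⁸) = 1.493×10⁸ K⁴.
T = (1.493×10⁸)^(1/4).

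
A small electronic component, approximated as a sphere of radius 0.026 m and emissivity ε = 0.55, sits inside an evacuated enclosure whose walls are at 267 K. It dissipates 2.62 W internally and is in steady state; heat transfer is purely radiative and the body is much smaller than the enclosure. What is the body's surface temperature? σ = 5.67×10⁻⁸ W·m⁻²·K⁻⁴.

T ≈ 350 K

For a small grey body in a large enclosure, net radiated power = εσA(T⁴ − T_w⁴).
Steady state: P = εσA(T⁴ − T_w⁴) with A = 4πr² = 0.008495 m².
T⁴ = P/(εσA) + T_w⁴ = 2.62/(0.55·5.67×10⁻⁸·0.008495) + (267)⁴
    = 9.890×10⁹ + 5.082×10⁹ = 1.497×10¹⁰ K⁴.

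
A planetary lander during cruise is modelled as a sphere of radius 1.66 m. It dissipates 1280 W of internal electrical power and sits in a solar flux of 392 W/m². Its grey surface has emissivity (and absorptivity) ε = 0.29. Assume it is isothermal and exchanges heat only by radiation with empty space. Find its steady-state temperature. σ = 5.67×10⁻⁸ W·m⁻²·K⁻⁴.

T ≈ 251 K

At steady state, absorbed solar power + internal power = radiated power.
Absorbed: α·S·A_cross = 0.29·392·8.657 = 984.1 W (cross-section πr²).
Total input = 984.1 + 1280 = 2264 W.
Radiated: εσ·A_surf·T⁴ with A_surf = 4πr² = 34.63 m².
T⁴ = 2264/(0.29·5.67×10⁻⁸·34.63) = 3.976×10⁹ K⁴.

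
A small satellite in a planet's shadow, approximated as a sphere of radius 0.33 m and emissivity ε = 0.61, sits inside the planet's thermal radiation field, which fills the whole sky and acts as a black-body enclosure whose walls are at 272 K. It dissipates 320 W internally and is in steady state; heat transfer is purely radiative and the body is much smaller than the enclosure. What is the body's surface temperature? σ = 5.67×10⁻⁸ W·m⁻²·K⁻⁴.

T ≈ 333 K

For a small grey body in a large enclosure, net radiated power = εσA(T⁴ − T_w⁴).
Steady state: P = εσA(T⁴ − T_w⁴) with A = 4πr² = 1.368 m².
T⁴ = P/(εσA) + T_w⁴ = 320/(0.61·5.67×10⁻⁸·1.368) + (272)⁴
    = 6.761×10⁹ + 5.474×10⁹ = 1.223×10¹⁰ K⁴.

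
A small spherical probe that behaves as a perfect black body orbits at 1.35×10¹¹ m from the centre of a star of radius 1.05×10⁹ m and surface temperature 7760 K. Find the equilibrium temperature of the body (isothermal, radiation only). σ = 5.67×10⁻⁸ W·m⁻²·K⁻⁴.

T ≈ 484 K

The star's surface emits σT_*⁴; at distance d the flux is S = σT_*⁴(R_*/d)².
S = 5.67×10⁻⁸·(7760)⁴·(1.05×10⁹/1.35×10¹¹)² = 12440 W/m².
For an isothermal sphere T⁴ = (1−a)S/(4σ) = 5.484×10¹⁰ K⁴.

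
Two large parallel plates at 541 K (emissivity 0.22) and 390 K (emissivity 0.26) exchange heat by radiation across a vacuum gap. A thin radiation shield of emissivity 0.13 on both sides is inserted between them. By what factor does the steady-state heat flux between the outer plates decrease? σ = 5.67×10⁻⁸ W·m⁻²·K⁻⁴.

Without shield: q₀ = σΔ(T⁴)/(1/ε₁+1/ε₂−1) with denominator 7.392.
With shield the two gaps are in series; the resistances add: (1/ε₁+1/ε_s−1)+(1/ε_s+1/ε₂−1) = 11.24+10.54 = 21.78.
Heat-flux ratio q₀/q = 21.78/7.392.

factor ≈ 2.95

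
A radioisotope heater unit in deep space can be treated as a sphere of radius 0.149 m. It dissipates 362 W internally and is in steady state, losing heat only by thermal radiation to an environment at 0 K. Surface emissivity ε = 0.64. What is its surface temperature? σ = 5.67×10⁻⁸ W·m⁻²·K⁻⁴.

Steady state: internal power = radiated power, P = εσA T⁴.
Radiating area A = 4πr² = 0.2790 m².
T⁴ = P/(εσA) = 362/(0.64·5.67×10⁻⁸·0.2790) = 3.576×10¹⁰ K⁴.
T = (3.576×10¹⁰)^(1/4).

T ≈ 435 K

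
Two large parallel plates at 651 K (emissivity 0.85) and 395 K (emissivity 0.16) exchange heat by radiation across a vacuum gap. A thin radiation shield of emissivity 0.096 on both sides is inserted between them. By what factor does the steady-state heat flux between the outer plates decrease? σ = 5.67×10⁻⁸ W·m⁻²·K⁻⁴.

factor ≈ 4.09

Without shield: q₀ = σΔ(T⁴)/(1/ε₁+1/ε₂−1) with denominator 6.426.
With shield the two gaps are in series; the resistances add: (1/ε₁+1/ε_s−1)+(1/ε_s+1/ε₂−1) = 10.59+15.67 = 26.26.
Heat-flux ratio q₀/q = 26.26/6.426.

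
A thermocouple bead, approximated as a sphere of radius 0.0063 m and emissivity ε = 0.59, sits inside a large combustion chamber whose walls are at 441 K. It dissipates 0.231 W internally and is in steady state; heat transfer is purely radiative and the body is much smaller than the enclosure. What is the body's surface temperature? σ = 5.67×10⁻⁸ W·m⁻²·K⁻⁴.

For a small grey body in a large enclosure, net radiated power = εσA(T⁴ − T_w⁴).
Steady state: P = εσA(T⁴ − T_w⁴) with A = 4πr² = 4.988×10⁻⁴ m².
T⁴ = P/(εσA) + T_w⁴ = 0.231/(0.59·5.67×10⁻⁸·4.988×10⁻⁴) + (441)⁴
    = 1.384×10¹⁰ + 3.782×10¹⁰ = 5.167×10¹⁰ K⁴.

T ≈ 477 K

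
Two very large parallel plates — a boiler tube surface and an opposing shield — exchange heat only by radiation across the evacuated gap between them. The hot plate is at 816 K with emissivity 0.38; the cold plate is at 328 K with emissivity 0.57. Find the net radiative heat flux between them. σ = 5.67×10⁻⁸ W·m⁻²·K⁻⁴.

q ≈ 7230 W/m²

For two infinite grey parallel plates, q = σ(T₁⁴ − T₂⁴)/(1/ε₁ + 1/ε₂ − 1).
T₁⁴ − T₂⁴ = 4.434×10¹¹ − 1.157×10¹⁰ = 4.318×10¹¹ K⁴.
1/ε₁ + 1/ε₂ − 1 = 2.632 + 1.754 − 1 = 3.386.
q = 5.67×10⁻⁸ × 4.318×10¹¹ / 3.386.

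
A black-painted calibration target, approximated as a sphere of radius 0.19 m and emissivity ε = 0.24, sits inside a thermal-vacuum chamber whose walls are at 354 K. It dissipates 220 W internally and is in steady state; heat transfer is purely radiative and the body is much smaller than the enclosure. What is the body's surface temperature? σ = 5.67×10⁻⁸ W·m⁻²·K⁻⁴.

T ≈ 476 K

For a small grey body in a large enclosure, net radiated power = εσA(T⁴ − T_w⁴).
Steady state: P = εσA(T⁴ − T_w⁴) with A = 4πr² = 0.4536 m².
T⁴ = P/(εσA) + T_w⁴ = 220/(0.24·5.67×10⁻⁸·0.4536) + (354)⁴
    = 3.564×10¹⁰ + 1.570×10¹⁰ = 5.134×10¹⁰ K⁴.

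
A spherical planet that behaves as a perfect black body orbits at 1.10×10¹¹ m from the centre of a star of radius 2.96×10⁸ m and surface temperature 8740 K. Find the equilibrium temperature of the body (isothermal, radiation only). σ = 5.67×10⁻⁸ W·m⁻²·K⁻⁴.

T ≈ 321 K

The star's surface emits σT_*⁴; at distance d the flux is S = σT_*⁴(R_*/d)².
S = 5.67×10⁻⁸·(8740)⁴·(2.96×10⁸/1.10×10¹¹)² = 2396 W/m².
For an isothermal sphere T⁴ = (1−a)S/(4σ) = 1.056×10¹⁰ K⁴.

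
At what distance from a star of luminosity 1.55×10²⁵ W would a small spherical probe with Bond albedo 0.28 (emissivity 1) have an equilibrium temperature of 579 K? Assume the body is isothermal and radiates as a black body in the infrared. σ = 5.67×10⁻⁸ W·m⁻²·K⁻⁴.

d ≈ 5.90×10⁹ m

For an isothermal black-emitting sphere, (1−a)S·πr² = σ·4πr²·T⁴ ⇒ S = 4σT⁴/(1−a).
S = 4·5.67×10⁻⁸·(579)⁴/0.720 = 35400 W/m².
Flux falls as S = L/(4πd²), so d = √(L/(4πS)) = √(1.55×10²⁵/(4π·35400)).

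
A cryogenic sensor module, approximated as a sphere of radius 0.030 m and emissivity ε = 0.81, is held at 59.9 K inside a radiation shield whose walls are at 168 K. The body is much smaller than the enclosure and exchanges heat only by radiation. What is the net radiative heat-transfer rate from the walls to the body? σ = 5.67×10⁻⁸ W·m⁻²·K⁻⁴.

For a small grey body in a large enclosure: P_net = εσA(T_body⁴ − T_wall⁴).
A = 4πr² = 0.01131 m²; T_body⁴ − T_wall⁴ = 1.287×10⁷ − 7.966×10⁸ = -7.837×10⁸ K⁴.
|P_net| = 0.81·5.67×10⁻⁸·0.01131·7.837×10⁸.

P_net ≈ 0.407 W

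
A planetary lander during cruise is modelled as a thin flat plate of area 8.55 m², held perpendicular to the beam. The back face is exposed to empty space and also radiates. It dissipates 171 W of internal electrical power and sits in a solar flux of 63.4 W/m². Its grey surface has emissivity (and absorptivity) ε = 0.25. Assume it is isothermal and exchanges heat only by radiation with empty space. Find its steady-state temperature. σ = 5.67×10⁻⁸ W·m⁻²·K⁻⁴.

At steady state, absorbed solar power + internal power = radiated power.
Absorbed: α·S·A_cross = 0.25·63.4·8.550 = 135.5 W (cross-section A).
Total input = 135.5 + 171 = 306.5 W.
Radiated: εσ·A_surf·T⁴ with A_surf = 2A = 17.10 m².
T⁴ = 306.5/(0.25·5.67×10⁻⁸·17.10) = 1.265×10⁹ K⁴.

T ≈ 189 K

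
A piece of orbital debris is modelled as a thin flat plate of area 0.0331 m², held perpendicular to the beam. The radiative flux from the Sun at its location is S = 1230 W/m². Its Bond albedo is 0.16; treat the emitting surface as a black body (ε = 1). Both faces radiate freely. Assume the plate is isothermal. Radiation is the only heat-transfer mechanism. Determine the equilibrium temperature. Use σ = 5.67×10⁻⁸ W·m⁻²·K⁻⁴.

T ≈ 309 K

At equilibrium, absorbed power = emitted power.
Absorbing cross-section = A = 0.03310 m²; emitting surface = 2A = 0.06620 m² (ratio 2).
(1−a)S·A_cross = εσ·A_surf·T⁴  ⇒  T⁴ = (1−a)S/(2σ).
T⁴ = 0.840·1230/(2·5.67×10⁻⁸) = 9.111×10⁹ K⁴.
T = (9.111×10⁹)^(1/4).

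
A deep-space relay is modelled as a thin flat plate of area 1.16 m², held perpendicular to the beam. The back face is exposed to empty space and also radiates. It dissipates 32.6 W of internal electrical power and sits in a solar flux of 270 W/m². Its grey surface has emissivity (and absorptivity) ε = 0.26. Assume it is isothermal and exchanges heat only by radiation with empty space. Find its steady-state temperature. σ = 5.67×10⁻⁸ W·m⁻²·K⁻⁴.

T ≈ 240 K

At steady state, absorbed solar power + internal power = radiated power.
Absorbed: α·S·A_cross = 0.26·270·1.160 = 81.43 W (cross-section A).
Total input = 81.43 + 32.6 = 114.0 W.
Radiated: εσ·A_surf·T⁴ with A_surf = 2A = 2.320 m².
T⁴ = 114.0/(0.26·5.67×10⁻⁸·2.320) = 3.334×10⁹ K⁴.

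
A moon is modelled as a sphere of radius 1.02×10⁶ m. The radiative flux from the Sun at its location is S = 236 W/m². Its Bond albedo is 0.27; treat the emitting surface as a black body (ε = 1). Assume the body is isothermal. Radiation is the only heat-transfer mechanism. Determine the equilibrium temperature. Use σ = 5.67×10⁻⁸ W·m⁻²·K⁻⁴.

T ≈ 166 K

At equilibrium, absorbed power = emitted power.
Absorbing cross-section = πr² = 3.269×10¹² m²; emitting surface = 4πr² = 1.307×10¹³ m² (ratio 4).
(1−a)S·A_cross = εσ·A_surf·T⁴  ⇒  T⁴ = (1−a)S/(4σ).
T⁴ = 0.730·236/(4·5.67×10⁻⁸) = 7.596×10⁸ K⁴.
T = (7.596×10⁸)^(1/4).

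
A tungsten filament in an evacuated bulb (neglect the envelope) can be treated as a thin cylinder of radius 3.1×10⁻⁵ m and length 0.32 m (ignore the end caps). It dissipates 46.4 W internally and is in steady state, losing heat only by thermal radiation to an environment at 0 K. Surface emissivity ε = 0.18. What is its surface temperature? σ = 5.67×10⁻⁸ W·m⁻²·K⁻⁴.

Steady state: internal power = radiated power, P = εσA T⁴.
Radiating area A = 2πrL = 6.233×10⁻⁵ m².
T⁴ = P/(εσA) = 46.4/(0.18·5.67×10⁻⁸·6.233×10⁻⁵) = 7.294×10¹³ K⁴.
T = (7.294×10¹³)^(1/4).

T ≈ 2920 K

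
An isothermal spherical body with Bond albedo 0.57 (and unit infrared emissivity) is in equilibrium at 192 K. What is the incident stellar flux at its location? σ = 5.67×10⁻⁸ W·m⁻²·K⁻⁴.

S ≈ 717 W/m²

(1−a)S·πr² = σ·4πr²·T⁴ ⇒ S = 4σT⁴/(1−a).
S = 4·5.67×10⁻⁸·1.359×10⁹/0.430.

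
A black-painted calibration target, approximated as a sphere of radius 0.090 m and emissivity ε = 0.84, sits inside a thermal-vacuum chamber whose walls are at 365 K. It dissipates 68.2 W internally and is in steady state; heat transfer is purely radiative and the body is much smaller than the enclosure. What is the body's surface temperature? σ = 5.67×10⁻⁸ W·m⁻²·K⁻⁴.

For a small grey body in a large enclosure, net radiated power = εσA(T⁴ − T_w⁴).
Steady state: P = εσA(T⁴ − T_w⁴) with A = 4πr² = 0.1018 m².
T⁴ = P/(εσA) + T_w⁴ = 68.2/(0.84·5.67×10⁻⁸·0.1018) + (365)⁴
    = 1.407×10¹⁰ + 1.775×10¹⁰ = 3.182×10¹⁰ K⁴.

T ≈ 422 K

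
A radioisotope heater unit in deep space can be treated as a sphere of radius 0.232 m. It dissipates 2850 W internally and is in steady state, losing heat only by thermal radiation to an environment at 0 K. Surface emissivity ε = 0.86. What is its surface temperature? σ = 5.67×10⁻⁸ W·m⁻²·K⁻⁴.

Steady state: internal power = radiated power, P = εσA T⁴.
Radiating area A = 4πr² = 0.6764 m².
T⁴ = P/(εσA) = 2850/(0.86·5.67×10⁻⁸·0.6764) = 8.641×10¹⁰ K⁴.
T = (8.641×10¹⁰)^(1/4).

T ≈ 542 K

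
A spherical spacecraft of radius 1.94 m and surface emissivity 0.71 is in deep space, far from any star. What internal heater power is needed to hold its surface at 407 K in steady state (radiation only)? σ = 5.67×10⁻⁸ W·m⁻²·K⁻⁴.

P ≈ 52200 W

P = εσ·4πr²·T⁴.
4πr² = 47.29 m²; T⁴ = 2.744×10¹⁰ K⁴.
P = 0.71·5.67×10⁻⁸·47.29·2.744×10¹⁰.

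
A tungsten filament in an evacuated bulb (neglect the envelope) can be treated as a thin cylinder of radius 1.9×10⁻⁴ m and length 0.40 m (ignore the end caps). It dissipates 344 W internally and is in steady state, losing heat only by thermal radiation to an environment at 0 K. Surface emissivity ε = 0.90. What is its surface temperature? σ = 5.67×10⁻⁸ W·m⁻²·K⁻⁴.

Steady state: internal power = radiated power, P = εσA T⁴.
Radiating area A = 2πrL = 4.775×10⁻⁴ m².
T⁴ = P/(εσA) = 344/(0.90·5.67×10⁻⁸·4.775×10⁻⁴) = 1.412×10¹³ K⁴.
T = (1.412×10¹³)^(1/4).

T ≈ 1940 K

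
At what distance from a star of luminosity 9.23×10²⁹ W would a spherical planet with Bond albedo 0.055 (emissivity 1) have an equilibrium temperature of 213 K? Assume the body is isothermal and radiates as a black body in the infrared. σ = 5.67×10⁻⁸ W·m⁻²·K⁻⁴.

For an isothermal black-emitting sphere, (1−a)S·πr² = σ·4πr²·T⁴ ⇒ S = 4σT⁴/(1−a).
S = 4·5.67×10⁻⁸·(213)⁴/0.945 = 494.0 W/m².
Flux falls as S = L/(4πd²), so d = √(L/(4πS)) = √(9.23×10²⁹/(4π·494.0)).

d ≈ 1.22×10¹³ m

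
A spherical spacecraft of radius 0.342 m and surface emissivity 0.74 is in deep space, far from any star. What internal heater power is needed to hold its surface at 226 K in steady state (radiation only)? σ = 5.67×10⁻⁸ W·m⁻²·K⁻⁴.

P ≈ 161 W

P = εσ·4πr²·T⁴.
4πr² = 1.470 m²; T⁴ = 2.609×10⁹ K⁴.
P = 0.74·5.67×10⁻⁸·1.470·2.609×10⁹.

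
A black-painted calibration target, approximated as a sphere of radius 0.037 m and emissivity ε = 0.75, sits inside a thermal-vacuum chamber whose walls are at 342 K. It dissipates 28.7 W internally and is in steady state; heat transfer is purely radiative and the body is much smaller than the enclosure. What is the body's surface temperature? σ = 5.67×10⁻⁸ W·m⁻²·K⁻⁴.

T ≈ 480 K

For a small grey body in a large enclosure, net radiated power = εσA(T⁴ − T_w⁴).
Steady state: P = εσA(T⁴ − T_w⁴) with A = 4πr² = 0.01720 m².
T⁴ = P/(εσA) + T_w⁴ = 28.7/(0.75·5.67×10⁻⁸·0.01720) + (342)⁴
    = 3.923×10¹⁰ + 1.368×10¹⁰ = 5.291×10¹⁰ K⁴.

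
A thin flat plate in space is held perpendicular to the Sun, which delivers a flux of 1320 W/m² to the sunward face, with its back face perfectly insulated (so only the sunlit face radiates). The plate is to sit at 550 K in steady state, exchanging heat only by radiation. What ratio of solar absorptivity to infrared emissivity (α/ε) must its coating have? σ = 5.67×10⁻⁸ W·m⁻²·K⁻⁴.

Balance: αS·A = εσ·1A·T⁴ ⇒ α/ε = σT⁴/S.
α/ε = 5.67×10⁻⁸·(550)⁴/1320 = 5.67×10⁻⁸·9.151×10¹⁰/1320.

α/ε ≈ 3.93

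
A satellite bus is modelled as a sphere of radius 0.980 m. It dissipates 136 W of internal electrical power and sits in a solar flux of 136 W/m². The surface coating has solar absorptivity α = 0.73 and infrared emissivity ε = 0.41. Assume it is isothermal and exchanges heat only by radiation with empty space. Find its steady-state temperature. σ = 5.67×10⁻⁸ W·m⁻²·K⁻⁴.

T ≈ 198 K

At steady state, absorbed solar power + internal power = radiated power.
Absorbed: α·S·A_cross = 0.73·136·3.017 = 299.5 W (cross-section πr²).
Total input = 299.5 + 136 = 435.5 W.
Radiated: εσ·A_surf·T⁴ with A_surf = 4πr² = 12.07 m².
T⁴ = 435.5/(0.41·5.67×10⁻⁸·12.07) = 1.552×10⁹ K⁴.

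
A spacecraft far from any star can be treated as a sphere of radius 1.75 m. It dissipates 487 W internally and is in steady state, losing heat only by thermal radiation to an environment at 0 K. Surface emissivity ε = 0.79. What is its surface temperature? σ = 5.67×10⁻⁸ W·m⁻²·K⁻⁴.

Steady state: internal power = radiated power, P = εσA T⁴.
Radiating area A = 4πr² = 38.48 m².
T⁴ = P/(εσA) = 487/(0.79·5.67×10⁻⁸·38.48) = 2.825×10⁸ K⁴.
T = (2.825×10⁸)^(1/4).

T ≈ 130 K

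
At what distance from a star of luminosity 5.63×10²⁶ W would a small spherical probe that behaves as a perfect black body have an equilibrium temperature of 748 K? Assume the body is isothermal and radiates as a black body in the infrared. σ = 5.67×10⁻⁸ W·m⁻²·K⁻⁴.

For an isothermal black-emitting sphere, (1−a)S·πr² = σ·4πr²·T⁴ ⇒ S = 4σT⁴/(1−a).
S = 4·5.67×10⁻⁸·(748)⁴/1.00 = 71000 W/m².
Flux falls as S = L/(4πd²), so d = √(L/(4πS)) = √(5.63×10²⁶/(4π·71000)).

d ≈ 2.51×10¹⁰ m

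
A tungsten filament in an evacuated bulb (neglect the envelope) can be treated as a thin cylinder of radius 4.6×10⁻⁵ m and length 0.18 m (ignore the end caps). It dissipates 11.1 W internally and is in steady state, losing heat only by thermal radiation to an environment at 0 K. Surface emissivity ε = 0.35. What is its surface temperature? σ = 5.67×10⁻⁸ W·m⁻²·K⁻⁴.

T ≈ 1810 K

Steady state: internal power = radiated power, P = εσA T⁴.
Radiating area A = 2πrL = 5.202×10⁻⁵ m².
T⁴ = P/(εσA) = 11.1/(0.35·5.67×10⁻⁸·5.202×10⁻⁵) = 1.075×10¹³ K⁴.
T = (1.075×10¹³)^(1/4).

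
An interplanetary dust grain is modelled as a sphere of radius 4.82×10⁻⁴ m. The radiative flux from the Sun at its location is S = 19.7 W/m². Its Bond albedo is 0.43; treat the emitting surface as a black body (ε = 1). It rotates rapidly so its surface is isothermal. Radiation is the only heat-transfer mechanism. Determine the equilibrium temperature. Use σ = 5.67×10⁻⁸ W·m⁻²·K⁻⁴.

T ≈ 83.9 K

At equilibrium, absorbed power = emitted power.
Absorbing cross-section = πr² = 7.299×10⁻⁷ m²; emitting surface = 4πr² = 2.919×10⁻⁶ m² (ratio 4).
(1−a)S·A_cross = εσ·A_surf·T⁴  ⇒  T⁴ = (1−a)S/(4σ).
T⁴ = 0.570·19.7/(4·5.67×10⁻⁸) = 4.951×10⁷ K⁴.
T = (4.951×10⁷)^(1/4).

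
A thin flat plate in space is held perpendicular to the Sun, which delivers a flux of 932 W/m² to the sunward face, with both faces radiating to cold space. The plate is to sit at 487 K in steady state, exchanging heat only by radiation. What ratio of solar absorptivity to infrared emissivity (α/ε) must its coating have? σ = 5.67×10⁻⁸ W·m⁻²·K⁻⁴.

α/ε ≈ 6.84

Balance: αS·A = εσ·2A·T⁴ ⇒ α/ε = 2σT⁴/S.
α/ε = 2·5.67×10⁻⁸·(487)⁴/932 = 2·5.67×10⁻⁸·5.625×10¹⁰/932.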